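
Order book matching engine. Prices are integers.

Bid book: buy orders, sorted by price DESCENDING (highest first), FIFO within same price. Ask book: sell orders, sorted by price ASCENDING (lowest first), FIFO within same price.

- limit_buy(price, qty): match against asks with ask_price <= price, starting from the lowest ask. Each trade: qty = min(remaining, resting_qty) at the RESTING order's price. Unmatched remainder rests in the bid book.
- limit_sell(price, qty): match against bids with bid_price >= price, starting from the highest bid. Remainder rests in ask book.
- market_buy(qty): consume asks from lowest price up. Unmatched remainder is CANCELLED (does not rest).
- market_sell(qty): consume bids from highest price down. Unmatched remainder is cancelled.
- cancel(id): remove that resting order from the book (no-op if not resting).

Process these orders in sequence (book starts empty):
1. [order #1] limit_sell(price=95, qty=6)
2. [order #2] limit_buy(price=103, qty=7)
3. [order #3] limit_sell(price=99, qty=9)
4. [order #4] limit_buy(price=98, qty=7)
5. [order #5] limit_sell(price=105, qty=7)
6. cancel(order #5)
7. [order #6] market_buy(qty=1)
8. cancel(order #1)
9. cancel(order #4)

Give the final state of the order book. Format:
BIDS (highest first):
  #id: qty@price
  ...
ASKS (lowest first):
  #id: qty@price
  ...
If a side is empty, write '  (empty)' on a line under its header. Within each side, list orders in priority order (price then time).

After op 1 [order #1] limit_sell(price=95, qty=6): fills=none; bids=[-] asks=[#1:6@95]
After op 2 [order #2] limit_buy(price=103, qty=7): fills=#2x#1:6@95; bids=[#2:1@103] asks=[-]
After op 3 [order #3] limit_sell(price=99, qty=9): fills=#2x#3:1@103; bids=[-] asks=[#3:8@99]
After op 4 [order #4] limit_buy(price=98, qty=7): fills=none; bids=[#4:7@98] asks=[#3:8@99]
After op 5 [order #5] limit_sell(price=105, qty=7): fills=none; bids=[#4:7@98] asks=[#3:8@99 #5:7@105]
After op 6 cancel(order #5): fills=none; bids=[#4:7@98] asks=[#3:8@99]
After op 7 [order #6] market_buy(qty=1): fills=#6x#3:1@99; bids=[#4:7@98] asks=[#3:7@99]
After op 8 cancel(order #1): fills=none; bids=[#4:7@98] asks=[#3:7@99]
After op 9 cancel(order #4): fills=none; bids=[-] asks=[#3:7@99]

Answer: BIDS (highest first):
  (empty)
ASKS (lowest first):
  #3: 7@99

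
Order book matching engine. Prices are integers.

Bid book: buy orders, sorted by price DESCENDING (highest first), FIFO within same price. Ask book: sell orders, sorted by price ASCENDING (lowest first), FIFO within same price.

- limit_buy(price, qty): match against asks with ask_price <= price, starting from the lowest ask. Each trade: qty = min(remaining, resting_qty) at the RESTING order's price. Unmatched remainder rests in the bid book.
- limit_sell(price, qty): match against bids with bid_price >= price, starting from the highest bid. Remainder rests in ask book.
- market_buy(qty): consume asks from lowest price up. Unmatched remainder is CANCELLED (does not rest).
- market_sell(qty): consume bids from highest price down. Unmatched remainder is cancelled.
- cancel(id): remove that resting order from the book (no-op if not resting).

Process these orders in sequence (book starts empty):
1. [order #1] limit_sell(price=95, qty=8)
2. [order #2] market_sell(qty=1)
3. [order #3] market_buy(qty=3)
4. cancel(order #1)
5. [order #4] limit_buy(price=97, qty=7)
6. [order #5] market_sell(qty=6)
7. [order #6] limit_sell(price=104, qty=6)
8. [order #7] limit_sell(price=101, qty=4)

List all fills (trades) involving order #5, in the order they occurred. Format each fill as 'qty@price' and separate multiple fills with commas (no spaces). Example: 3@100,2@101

After op 1 [order #1] limit_sell(price=95, qty=8): fills=none; bids=[-] asks=[#1:8@95]
After op 2 [order #2] market_sell(qty=1): fills=none; bids=[-] asks=[#1:8@95]
After op 3 [order #3] market_buy(qty=3): fills=#3x#1:3@95; bids=[-] asks=[#1:5@95]
After op 4 cancel(order #1): fills=none; bids=[-] asks=[-]
After op 5 [order #4] limit_buy(price=97, qty=7): fills=none; bids=[#4:7@97] asks=[-]
After op 6 [order #5] market_sell(qty=6): fills=#4x#5:6@97; bids=[#4:1@97] asks=[-]
After op 7 [order #6] limit_sell(price=104, qty=6): fills=none; bids=[#4:1@97] asks=[#6:6@104]
After op 8 [order #7] limit_sell(price=101, qty=4): fills=none; bids=[#4:1@97] asks=[#7:4@101 #6:6@104]

Answer: 6@97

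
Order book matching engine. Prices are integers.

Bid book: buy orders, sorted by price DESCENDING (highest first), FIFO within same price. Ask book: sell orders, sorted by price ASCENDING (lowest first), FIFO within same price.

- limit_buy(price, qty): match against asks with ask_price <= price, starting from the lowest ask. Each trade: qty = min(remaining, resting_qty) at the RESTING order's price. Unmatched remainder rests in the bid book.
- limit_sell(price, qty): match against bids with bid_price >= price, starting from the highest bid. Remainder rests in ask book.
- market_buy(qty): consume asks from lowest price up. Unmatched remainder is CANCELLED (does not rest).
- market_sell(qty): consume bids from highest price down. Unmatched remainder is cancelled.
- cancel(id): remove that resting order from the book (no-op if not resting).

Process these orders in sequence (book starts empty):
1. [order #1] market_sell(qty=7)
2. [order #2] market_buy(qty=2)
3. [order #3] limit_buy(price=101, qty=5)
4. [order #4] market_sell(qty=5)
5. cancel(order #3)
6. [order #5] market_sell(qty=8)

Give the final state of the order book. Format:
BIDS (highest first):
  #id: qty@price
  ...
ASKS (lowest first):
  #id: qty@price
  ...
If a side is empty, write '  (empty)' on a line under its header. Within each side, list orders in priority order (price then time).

Answer: BIDS (highest first):
  (empty)
ASKS (lowest first):
  (empty)

Derivation:
After op 1 [order #1] market_sell(qty=7): fills=none; bids=[-] asks=[-]
After op 2 [order #2] market_buy(qty=2): fills=none; bids=[-] asks=[-]
After op 3 [order #3] limit_buy(price=101, qty=5): fills=none; bids=[#3:5@101] asks=[-]
After op 4 [order #4] market_sell(qty=5): fills=#3x#4:5@101; bids=[-] asks=[-]
After op 5 cancel(order #3): fills=none; bids=[-] asks=[-]
After op 6 [order #5] market_sell(qty=8): fills=none; bids=[-] asks=[-]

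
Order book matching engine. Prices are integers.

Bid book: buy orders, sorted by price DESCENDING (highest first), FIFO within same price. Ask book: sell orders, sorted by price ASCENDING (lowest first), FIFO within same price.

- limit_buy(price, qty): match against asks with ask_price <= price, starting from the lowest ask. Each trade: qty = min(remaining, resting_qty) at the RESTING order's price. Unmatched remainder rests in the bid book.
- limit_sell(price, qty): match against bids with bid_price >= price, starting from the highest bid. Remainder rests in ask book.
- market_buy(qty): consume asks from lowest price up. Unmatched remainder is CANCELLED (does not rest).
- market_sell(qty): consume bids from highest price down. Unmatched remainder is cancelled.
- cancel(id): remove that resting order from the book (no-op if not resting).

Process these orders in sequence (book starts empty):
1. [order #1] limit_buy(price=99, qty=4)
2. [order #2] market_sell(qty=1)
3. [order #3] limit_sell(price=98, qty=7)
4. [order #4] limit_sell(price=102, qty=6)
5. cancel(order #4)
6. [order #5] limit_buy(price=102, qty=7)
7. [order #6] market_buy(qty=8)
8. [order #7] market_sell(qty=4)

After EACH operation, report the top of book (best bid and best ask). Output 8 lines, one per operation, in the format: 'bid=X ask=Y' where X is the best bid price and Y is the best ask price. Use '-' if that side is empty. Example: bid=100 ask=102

Answer: bid=99 ask=-
bid=99 ask=-
bid=- ask=98
bid=- ask=98
bid=- ask=98
bid=102 ask=-
bid=102 ask=-
bid=- ask=-

Derivation:
After op 1 [order #1] limit_buy(price=99, qty=4): fills=none; bids=[#1:4@99] asks=[-]
After op 2 [order #2] market_sell(qty=1): fills=#1x#2:1@99; bids=[#1:3@99] asks=[-]
After op 3 [order #3] limit_sell(price=98, qty=7): fills=#1x#3:3@99; bids=[-] asks=[#3:4@98]
After op 4 [order #4] limit_sell(price=102, qty=6): fills=none; bids=[-] asks=[#3:4@98 #4:6@102]
After op 5 cancel(order #4): fills=none; bids=[-] asks=[#3:4@98]
After op 6 [order #5] limit_buy(price=102, qty=7): fills=#5x#3:4@98; bids=[#5:3@102] asks=[-]
After op 7 [order #6] market_buy(qty=8): fills=none; bids=[#5:3@102] asks=[-]
After op 8 [order #7] market_sell(qty=4): fills=#5x#7:3@102; bids=[-] asks=[-]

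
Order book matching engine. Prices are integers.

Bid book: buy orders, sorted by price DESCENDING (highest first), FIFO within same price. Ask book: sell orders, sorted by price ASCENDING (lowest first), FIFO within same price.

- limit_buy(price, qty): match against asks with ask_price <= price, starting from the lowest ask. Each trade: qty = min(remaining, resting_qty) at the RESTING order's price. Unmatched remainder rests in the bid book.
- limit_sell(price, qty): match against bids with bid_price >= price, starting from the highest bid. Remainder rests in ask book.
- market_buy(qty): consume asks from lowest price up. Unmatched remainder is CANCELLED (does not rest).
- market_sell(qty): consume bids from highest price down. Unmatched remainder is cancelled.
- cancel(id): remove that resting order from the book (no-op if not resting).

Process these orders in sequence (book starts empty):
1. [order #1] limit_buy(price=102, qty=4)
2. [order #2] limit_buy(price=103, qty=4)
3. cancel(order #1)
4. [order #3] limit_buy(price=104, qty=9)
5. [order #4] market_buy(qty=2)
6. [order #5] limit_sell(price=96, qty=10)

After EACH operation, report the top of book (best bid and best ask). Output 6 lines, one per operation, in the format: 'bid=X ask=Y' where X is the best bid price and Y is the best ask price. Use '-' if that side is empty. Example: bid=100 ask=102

After op 1 [order #1] limit_buy(price=102, qty=4): fills=none; bids=[#1:4@102] asks=[-]
After op 2 [order #2] limit_buy(price=103, qty=4): fills=none; bids=[#2:4@103 #1:4@102] asks=[-]
After op 3 cancel(order #1): fills=none; bids=[#2:4@103] asks=[-]
After op 4 [order #3] limit_buy(price=104, qty=9): fills=none; bids=[#3:9@104 #2:4@103] asks=[-]
After op 5 [order #4] market_buy(qty=2): fills=none; bids=[#3:9@104 #2:4@103] asks=[-]
After op 6 [order #5] limit_sell(price=96, qty=10): fills=#3x#5:9@104 #2x#5:1@103; bids=[#2:3@103] asks=[-]

Answer: bid=102 ask=-
bid=103 ask=-
bid=103 ask=-
bid=104 ask=-
bid=104 ask=-
bid=103 ask=-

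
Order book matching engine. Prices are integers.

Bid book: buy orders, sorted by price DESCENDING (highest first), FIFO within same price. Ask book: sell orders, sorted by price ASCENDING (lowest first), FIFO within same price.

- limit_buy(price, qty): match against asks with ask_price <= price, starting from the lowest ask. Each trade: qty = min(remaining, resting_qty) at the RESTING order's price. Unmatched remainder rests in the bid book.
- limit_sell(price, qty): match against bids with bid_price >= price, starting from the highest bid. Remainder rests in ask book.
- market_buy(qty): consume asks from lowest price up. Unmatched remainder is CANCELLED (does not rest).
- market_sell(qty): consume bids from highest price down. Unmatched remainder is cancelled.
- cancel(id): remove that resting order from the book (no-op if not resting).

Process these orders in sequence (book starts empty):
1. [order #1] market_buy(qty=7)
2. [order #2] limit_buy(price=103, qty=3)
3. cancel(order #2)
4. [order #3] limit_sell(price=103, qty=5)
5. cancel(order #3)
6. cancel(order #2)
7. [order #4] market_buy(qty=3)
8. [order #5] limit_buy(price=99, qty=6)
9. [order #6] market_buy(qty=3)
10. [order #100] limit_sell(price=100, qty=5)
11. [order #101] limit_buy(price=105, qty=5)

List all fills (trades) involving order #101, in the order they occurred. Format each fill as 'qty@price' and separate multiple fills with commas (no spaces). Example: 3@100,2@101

Answer: 5@100

Derivation:
After op 1 [order #1] market_buy(qty=7): fills=none; bids=[-] asks=[-]
After op 2 [order #2] limit_buy(price=103, qty=3): fills=none; bids=[#2:3@103] asks=[-]
After op 3 cancel(order #2): fills=none; bids=[-] asks=[-]
After op 4 [order #3] limit_sell(price=103, qty=5): fills=none; bids=[-] asks=[#3:5@103]
After op 5 cancel(order #3): fills=none; bids=[-] asks=[-]
After op 6 cancel(order #2): fills=none; bids=[-] asks=[-]
After op 7 [order #4] market_buy(qty=3): fills=none; bids=[-] asks=[-]
After op 8 [order #5] limit_buy(price=99, qty=6): fills=none; bids=[#5:6@99] asks=[-]
After op 9 [order #6] market_buy(qty=3): fills=none; bids=[#5:6@99] asks=[-]
After op 10 [order #100] limit_sell(price=100, qty=5): fills=none; bids=[#5:6@99] asks=[#100:5@100]
After op 11 [order #101] limit_buy(price=105, qty=5): fills=#101x#100:5@100; bids=[#5:6@99] asks=[-]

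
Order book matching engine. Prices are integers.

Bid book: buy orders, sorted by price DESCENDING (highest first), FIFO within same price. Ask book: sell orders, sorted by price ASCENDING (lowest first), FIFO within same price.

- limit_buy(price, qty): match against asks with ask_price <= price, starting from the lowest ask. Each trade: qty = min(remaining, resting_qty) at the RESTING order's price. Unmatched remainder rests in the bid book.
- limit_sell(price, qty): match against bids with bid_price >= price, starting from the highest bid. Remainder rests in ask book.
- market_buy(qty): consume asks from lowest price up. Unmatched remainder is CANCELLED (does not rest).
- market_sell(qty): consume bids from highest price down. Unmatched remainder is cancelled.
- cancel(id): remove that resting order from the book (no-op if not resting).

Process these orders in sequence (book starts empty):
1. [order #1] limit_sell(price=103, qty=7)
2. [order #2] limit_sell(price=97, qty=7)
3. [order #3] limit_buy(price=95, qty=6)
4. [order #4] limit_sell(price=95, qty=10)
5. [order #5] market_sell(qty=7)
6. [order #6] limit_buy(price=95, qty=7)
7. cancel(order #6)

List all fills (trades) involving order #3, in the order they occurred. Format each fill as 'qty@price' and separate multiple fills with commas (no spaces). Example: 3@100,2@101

Answer: 6@95

Derivation:
After op 1 [order #1] limit_sell(price=103, qty=7): fills=none; bids=[-] asks=[#1:7@103]
After op 2 [order #2] limit_sell(price=97, qty=7): fills=none; bids=[-] asks=[#2:7@97 #1:7@103]
After op 3 [order #3] limit_buy(price=95, qty=6): fills=none; bids=[#3:6@95] asks=[#2:7@97 #1:7@103]
After op 4 [order #4] limit_sell(price=95, qty=10): fills=#3x#4:6@95; bids=[-] asks=[#4:4@95 #2:7@97 #1:7@103]
After op 5 [order #5] market_sell(qty=7): fills=none; bids=[-] asks=[#4:4@95 #2:7@97 #1:7@103]
After op 6 [order #6] limit_buy(price=95, qty=7): fills=#6x#4:4@95; bids=[#6:3@95] asks=[#2:7@97 #1:7@103]
After op 7 cancel(order #6): fills=none; bids=[-] asks=[#2:7@97 #1:7@103]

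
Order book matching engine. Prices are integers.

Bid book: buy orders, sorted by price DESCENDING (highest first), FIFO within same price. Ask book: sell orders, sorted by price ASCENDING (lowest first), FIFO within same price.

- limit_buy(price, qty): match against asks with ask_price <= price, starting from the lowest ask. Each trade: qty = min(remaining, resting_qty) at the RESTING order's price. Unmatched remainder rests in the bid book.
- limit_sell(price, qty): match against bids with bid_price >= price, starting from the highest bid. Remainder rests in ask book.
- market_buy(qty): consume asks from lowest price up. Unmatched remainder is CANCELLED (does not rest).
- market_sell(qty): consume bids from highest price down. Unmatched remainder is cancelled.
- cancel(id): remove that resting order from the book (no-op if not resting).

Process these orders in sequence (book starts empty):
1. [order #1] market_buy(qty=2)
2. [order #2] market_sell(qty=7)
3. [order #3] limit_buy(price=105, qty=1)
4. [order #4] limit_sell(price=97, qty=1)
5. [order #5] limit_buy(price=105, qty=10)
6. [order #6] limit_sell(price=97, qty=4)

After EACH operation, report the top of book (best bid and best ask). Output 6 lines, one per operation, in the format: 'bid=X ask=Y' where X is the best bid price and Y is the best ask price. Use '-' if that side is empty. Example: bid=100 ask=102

After op 1 [order #1] market_buy(qty=2): fills=none; bids=[-] asks=[-]
After op 2 [order #2] market_sell(qty=7): fills=none; bids=[-] asks=[-]
After op 3 [order #3] limit_buy(price=105, qty=1): fills=none; bids=[#3:1@105] asks=[-]
After op 4 [order #4] limit_sell(price=97, qty=1): fills=#3x#4:1@105; bids=[-] asks=[-]
After op 5 [order #5] limit_buy(price=105, qty=10): fills=none; bids=[#5:10@105] asks=[-]
After op 6 [order #6] limit_sell(price=97, qty=4): fills=#5x#6:4@105; bids=[#5:6@105] asks=[-]

Answer: bid=- ask=-
bid=- ask=-
bid=105 ask=-
bid=- ask=-
bid=105 ask=-
bid=105 ask=-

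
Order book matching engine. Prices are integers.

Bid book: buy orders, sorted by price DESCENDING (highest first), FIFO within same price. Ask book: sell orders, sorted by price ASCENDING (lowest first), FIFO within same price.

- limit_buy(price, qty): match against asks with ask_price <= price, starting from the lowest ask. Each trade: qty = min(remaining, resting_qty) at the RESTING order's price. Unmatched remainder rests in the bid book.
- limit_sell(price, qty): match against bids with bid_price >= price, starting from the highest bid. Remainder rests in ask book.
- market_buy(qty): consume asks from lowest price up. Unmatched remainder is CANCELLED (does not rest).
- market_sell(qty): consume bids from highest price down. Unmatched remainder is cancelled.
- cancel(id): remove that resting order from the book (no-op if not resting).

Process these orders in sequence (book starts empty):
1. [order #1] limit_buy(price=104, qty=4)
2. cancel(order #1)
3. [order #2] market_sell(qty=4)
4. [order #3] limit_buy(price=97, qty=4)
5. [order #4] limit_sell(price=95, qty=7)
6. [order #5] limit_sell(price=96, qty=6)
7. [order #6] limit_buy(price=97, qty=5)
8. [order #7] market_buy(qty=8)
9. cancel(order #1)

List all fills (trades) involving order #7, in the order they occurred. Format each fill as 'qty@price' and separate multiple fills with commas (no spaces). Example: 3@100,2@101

After op 1 [order #1] limit_buy(price=104, qty=4): fills=none; bids=[#1:4@104] asks=[-]
After op 2 cancel(order #1): fills=none; bids=[-] asks=[-]
After op 3 [order #2] market_sell(qty=4): fills=none; bids=[-] asks=[-]
After op 4 [order #3] limit_buy(price=97, qty=4): fills=none; bids=[#3:4@97] asks=[-]
After op 5 [order #4] limit_sell(price=95, qty=7): fills=#3x#4:4@97; bids=[-] asks=[#4:3@95]
After op 6 [order #5] limit_sell(price=96, qty=6): fills=none; bids=[-] asks=[#4:3@95 #5:6@96]
After op 7 [order #6] limit_buy(price=97, qty=5): fills=#6x#4:3@95 #6x#5:2@96; bids=[-] asks=[#5:4@96]
After op 8 [order #7] market_buy(qty=8): fills=#7x#5:4@96; bids=[-] asks=[-]
After op 9 cancel(order #1): fills=none; bids=[-] asks=[-]

Answer: 4@96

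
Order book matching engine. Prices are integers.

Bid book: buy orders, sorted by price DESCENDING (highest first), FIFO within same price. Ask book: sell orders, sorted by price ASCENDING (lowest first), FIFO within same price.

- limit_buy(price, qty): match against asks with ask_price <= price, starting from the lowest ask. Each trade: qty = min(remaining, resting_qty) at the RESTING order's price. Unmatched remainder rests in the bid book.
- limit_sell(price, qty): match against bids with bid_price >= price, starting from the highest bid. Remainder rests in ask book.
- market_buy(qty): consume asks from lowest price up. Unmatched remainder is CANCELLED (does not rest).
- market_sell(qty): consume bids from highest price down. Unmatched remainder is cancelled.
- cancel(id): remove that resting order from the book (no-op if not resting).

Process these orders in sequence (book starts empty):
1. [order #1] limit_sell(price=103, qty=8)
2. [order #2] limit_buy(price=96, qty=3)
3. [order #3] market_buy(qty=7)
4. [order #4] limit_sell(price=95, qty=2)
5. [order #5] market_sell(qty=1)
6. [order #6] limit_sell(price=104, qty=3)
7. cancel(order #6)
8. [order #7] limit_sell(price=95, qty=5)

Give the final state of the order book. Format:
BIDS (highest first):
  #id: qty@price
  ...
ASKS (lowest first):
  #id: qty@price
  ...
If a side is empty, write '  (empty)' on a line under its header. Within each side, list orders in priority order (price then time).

After op 1 [order #1] limit_sell(price=103, qty=8): fills=none; bids=[-] asks=[#1:8@103]
After op 2 [order #2] limit_buy(price=96, qty=3): fills=none; bids=[#2:3@96] asks=[#1:8@103]
After op 3 [order #3] market_buy(qty=7): fills=#3x#1:7@103; bids=[#2:3@96] asks=[#1:1@103]
After op 4 [order #4] limit_sell(price=95, qty=2): fills=#2x#4:2@96; bids=[#2:1@96] asks=[#1:1@103]
After op 5 [order #5] market_sell(qty=1): fills=#2x#5:1@96; bids=[-] asks=[#1:1@103]
After op 6 [order #6] limit_sell(price=104, qty=3): fills=none; bids=[-] asks=[#1:1@103 #6:3@104]
After op 7 cancel(order #6): fills=none; bids=[-] asks=[#1:1@103]
After op 8 [order #7] limit_sell(price=95, qty=5): fills=none; bids=[-] asks=[#7:5@95 #1:1@103]

Answer: BIDS (highest first):
  (empty)
ASKS (lowest first):
  #7: 5@95
  #1: 1@103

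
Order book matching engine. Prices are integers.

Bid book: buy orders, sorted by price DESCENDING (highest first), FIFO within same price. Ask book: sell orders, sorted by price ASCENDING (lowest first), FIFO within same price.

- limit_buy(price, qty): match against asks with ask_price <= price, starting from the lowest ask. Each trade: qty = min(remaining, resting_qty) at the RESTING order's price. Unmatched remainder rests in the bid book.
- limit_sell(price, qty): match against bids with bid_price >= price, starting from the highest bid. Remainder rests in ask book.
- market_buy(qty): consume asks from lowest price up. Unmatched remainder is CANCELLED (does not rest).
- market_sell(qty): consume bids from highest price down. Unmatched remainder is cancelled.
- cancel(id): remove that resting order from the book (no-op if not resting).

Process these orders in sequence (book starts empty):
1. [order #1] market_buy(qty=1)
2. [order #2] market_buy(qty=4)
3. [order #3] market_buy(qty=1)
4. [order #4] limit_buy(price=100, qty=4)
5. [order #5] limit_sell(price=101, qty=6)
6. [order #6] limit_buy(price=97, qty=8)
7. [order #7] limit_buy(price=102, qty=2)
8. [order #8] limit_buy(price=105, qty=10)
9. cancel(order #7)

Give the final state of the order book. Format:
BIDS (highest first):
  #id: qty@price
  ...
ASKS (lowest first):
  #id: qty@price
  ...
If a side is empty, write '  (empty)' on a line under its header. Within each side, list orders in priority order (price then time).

Answer: BIDS (highest first):
  #8: 6@105
  #4: 4@100
  #6: 8@97
ASKS (lowest first):
  (empty)

Derivation:
After op 1 [order #1] market_buy(qty=1): fills=none; bids=[-] asks=[-]
After op 2 [order #2] market_buy(qty=4): fills=none; bids=[-] asks=[-]
After op 3 [order #3] market_buy(qty=1): fills=none; bids=[-] asks=[-]
After op 4 [order #4] limit_buy(price=100, qty=4): fills=none; bids=[#4:4@100] asks=[-]
After op 5 [order #5] limit_sell(price=101, qty=6): fills=none; bids=[#4:4@100] asks=[#5:6@101]
After op 6 [order #6] limit_buy(price=97, qty=8): fills=none; bids=[#4:4@100 #6:8@97] asks=[#5:6@101]
After op 7 [order #7] limit_buy(price=102, qty=2): fills=#7x#5:2@101; bids=[#4:4@100 #6:8@97] asks=[#5:4@101]
After op 8 [order #8] limit_buy(price=105, qty=10): fills=#8x#5:4@101; bids=[#8:6@105 #4:4@100 #6:8@97] asks=[-]
After op 9 cancel(order #7): fills=none; bids=[#8:6@105 #4:4@100 #6:8@97] asks=[-]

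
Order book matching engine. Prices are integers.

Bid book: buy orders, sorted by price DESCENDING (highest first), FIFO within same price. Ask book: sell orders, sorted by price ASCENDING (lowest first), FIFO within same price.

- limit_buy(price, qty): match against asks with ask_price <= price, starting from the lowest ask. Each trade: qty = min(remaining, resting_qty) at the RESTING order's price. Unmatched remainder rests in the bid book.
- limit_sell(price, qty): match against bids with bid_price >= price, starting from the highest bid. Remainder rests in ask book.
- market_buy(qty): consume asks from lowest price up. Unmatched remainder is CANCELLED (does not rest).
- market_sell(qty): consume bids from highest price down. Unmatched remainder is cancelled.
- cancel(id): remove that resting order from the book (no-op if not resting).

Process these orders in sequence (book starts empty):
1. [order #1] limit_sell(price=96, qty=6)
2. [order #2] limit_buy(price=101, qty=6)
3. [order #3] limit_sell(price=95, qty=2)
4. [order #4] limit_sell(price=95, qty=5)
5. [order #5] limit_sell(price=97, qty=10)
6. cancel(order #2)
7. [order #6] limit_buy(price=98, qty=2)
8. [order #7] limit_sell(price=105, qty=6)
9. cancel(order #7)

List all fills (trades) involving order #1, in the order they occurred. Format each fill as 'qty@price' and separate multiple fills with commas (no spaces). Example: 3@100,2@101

After op 1 [order #1] limit_sell(price=96, qty=6): fills=none; bids=[-] asks=[#1:6@96]
After op 2 [order #2] limit_buy(price=101, qty=6): fills=#2x#1:6@96; bids=[-] asks=[-]
After op 3 [order #3] limit_sell(price=95, qty=2): fills=none; bids=[-] asks=[#3:2@95]
After op 4 [order #4] limit_sell(price=95, qty=5): fills=none; bids=[-] asks=[#3:2@95 #4:5@95]
After op 5 [order #5] limit_sell(price=97, qty=10): fills=none; bids=[-] asks=[#3:2@95 #4:5@95 #5:10@97]
After op 6 cancel(order #2): fills=none; bids=[-] asks=[#3:2@95 #4:5@95 #5:10@97]
After op 7 [order #6] limit_buy(price=98, qty=2): fills=#6x#3:2@95; bids=[-] asks=[#4:5@95 #5:10@97]
After op 8 [order #7] limit_sell(price=105, qty=6): fills=none; bids=[-] asks=[#4:5@95 #5:10@97 #7:6@105]
After op 9 cancel(order #7): fills=none; bids=[-] asks=[#4:5@95 #5:10@97]

Answer: 6@96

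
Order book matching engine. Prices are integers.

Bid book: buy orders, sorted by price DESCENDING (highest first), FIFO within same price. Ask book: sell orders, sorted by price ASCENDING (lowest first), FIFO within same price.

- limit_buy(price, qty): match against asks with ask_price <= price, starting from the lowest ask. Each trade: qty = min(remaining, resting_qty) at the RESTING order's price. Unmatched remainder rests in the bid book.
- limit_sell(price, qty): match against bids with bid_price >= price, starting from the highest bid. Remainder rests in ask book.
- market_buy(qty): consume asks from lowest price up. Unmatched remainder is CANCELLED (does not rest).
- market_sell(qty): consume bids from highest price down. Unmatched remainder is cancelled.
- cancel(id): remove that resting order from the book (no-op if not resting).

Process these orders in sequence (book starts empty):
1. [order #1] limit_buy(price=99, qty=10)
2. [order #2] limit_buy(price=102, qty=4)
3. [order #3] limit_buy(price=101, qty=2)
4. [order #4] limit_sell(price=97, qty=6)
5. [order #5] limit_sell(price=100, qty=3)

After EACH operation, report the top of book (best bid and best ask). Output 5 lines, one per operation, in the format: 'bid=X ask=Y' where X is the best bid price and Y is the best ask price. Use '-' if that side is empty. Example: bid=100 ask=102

Answer: bid=99 ask=-
bid=102 ask=-
bid=102 ask=-
bid=99 ask=-
bid=99 ask=100

Derivation:
After op 1 [order #1] limit_buy(price=99, qty=10): fills=none; bids=[#1:10@99] asks=[-]
After op 2 [order #2] limit_buy(price=102, qty=4): fills=none; bids=[#2:4@102 #1:10@99] asks=[-]
After op 3 [order #3] limit_buy(price=101, qty=2): fills=none; bids=[#2:4@102 #3:2@101 #1:10@99] asks=[-]
After op 4 [order #4] limit_sell(price=97, qty=6): fills=#2x#4:4@102 #3x#4:2@101; bids=[#1:10@99] asks=[-]
After op 5 [order #5] limit_sell(price=100, qty=3): fills=none; bids=[#1:10@99] asks=[#5:3@100]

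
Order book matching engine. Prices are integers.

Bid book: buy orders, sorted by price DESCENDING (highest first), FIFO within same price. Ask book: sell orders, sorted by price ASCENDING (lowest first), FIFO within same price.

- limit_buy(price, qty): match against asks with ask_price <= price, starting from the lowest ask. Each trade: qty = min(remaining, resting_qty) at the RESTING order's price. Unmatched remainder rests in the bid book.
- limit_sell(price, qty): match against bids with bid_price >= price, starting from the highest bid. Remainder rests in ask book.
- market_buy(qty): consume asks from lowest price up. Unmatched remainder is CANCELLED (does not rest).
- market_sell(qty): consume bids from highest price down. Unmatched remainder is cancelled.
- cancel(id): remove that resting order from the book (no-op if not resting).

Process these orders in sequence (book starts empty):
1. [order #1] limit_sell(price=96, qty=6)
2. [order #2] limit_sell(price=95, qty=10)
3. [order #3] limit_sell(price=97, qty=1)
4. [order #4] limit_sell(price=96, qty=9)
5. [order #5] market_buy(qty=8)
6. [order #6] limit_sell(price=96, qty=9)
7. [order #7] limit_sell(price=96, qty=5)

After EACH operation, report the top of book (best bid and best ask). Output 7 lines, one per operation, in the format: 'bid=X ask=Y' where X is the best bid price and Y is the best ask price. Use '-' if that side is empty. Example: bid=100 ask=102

After op 1 [order #1] limit_sell(price=96, qty=6): fills=none; bids=[-] asks=[#1:6@96]
After op 2 [order #2] limit_sell(price=95, qty=10): fills=none; bids=[-] asks=[#2:10@95 #1:6@96]
After op 3 [order #3] limit_sell(price=97, qty=1): fills=none; bids=[-] asks=[#2:10@95 #1:6@96 #3:1@97]
After op 4 [order #4] limit_sell(price=96, qty=9): fills=none; bids=[-] asks=[#2:10@95 #1:6@96 #4:9@96 #3:1@97]
After op 5 [order #5] market_buy(qty=8): fills=#5x#2:8@95; bids=[-] asks=[#2:2@95 #1:6@96 #4:9@96 #3:1@97]
After op 6 [order #6] limit_sell(price=96, qty=9): fills=none; bids=[-] asks=[#2:2@95 #1:6@96 #4:9@96 #6:9@96 #3:1@97]
After op 7 [order #7] limit_sell(price=96, qty=5): fills=none; bids=[-] asks=[#2:2@95 #1:6@96 #4:9@96 #6:9@96 #7:5@96 #3:1@97]

Answer: bid=- ask=96
bid=- ask=95
bid=- ask=95
bid=- ask=95
bid=- ask=95
bid=- ask=95
bid=- ask=95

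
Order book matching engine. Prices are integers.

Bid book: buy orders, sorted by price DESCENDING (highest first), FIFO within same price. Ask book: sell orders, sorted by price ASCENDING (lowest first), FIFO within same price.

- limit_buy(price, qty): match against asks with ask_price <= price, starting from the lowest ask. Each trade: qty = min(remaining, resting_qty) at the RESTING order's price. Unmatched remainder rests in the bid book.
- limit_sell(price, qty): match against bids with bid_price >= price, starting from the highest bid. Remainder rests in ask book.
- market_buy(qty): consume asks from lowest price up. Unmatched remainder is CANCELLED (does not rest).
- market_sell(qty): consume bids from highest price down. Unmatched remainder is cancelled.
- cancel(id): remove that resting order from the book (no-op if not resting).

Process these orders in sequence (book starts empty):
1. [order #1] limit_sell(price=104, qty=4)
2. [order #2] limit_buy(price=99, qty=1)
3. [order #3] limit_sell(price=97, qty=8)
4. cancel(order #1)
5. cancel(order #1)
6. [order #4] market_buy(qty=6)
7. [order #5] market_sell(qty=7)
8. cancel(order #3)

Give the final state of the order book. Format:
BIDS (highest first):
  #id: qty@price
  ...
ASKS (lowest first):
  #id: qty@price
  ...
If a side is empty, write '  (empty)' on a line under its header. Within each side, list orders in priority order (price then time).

After op 1 [order #1] limit_sell(price=104, qty=4): fills=none; bids=[-] asks=[#1:4@104]
After op 2 [order #2] limit_buy(price=99, qty=1): fills=none; bids=[#2:1@99] asks=[#1:4@104]
After op 3 [order #3] limit_sell(price=97, qty=8): fills=#2x#3:1@99; bids=[-] asks=[#3:7@97 #1:4@104]
After op 4 cancel(order #1): fills=none; bids=[-] asks=[#3:7@97]
After op 5 cancel(order #1): fills=none; bids=[-] asks=[#3:7@97]
After op 6 [order #4] market_buy(qty=6): fills=#4x#3:6@97; bids=[-] asks=[#3:1@97]
After op 7 [order #5] market_sell(qty=7): fills=none; bids=[-] asks=[#3:1@97]
After op 8 cancel(order #3): fills=none; bids=[-] asks=[-]

Answer: BIDS (highest first):
  (empty)
ASKS (lowest first):
  (empty)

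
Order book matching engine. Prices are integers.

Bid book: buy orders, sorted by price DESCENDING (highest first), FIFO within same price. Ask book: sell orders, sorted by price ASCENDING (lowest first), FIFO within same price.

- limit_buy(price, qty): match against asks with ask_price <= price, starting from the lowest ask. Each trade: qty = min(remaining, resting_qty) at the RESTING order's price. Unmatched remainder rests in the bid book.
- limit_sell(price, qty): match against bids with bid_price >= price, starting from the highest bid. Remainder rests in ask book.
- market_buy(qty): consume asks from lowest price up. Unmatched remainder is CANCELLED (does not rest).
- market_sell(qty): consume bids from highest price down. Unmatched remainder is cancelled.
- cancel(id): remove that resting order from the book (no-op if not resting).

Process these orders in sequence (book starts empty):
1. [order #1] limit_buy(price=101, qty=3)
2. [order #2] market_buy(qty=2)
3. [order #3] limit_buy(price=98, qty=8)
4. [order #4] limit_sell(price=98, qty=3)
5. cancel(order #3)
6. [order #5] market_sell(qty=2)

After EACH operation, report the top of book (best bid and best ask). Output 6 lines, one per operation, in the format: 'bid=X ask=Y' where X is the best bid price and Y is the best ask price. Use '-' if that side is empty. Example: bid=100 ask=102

After op 1 [order #1] limit_buy(price=101, qty=3): fills=none; bids=[#1:3@101] asks=[-]
After op 2 [order #2] market_buy(qty=2): fills=none; bids=[#1:3@101] asks=[-]
After op 3 [order #3] limit_buy(price=98, qty=8): fills=none; bids=[#1:3@101 #3:8@98] asks=[-]
After op 4 [order #4] limit_sell(price=98, qty=3): fills=#1x#4:3@101; bids=[#3:8@98] asks=[-]
After op 5 cancel(order #3): fills=none; bids=[-] asks=[-]
After op 6 [order #5] market_sell(qty=2): fills=none; bids=[-] asks=[-]

Answer: bid=101 ask=-
bid=101 ask=-
bid=101 ask=-
bid=98 ask=-
bid=- ask=-
bid=- ask=-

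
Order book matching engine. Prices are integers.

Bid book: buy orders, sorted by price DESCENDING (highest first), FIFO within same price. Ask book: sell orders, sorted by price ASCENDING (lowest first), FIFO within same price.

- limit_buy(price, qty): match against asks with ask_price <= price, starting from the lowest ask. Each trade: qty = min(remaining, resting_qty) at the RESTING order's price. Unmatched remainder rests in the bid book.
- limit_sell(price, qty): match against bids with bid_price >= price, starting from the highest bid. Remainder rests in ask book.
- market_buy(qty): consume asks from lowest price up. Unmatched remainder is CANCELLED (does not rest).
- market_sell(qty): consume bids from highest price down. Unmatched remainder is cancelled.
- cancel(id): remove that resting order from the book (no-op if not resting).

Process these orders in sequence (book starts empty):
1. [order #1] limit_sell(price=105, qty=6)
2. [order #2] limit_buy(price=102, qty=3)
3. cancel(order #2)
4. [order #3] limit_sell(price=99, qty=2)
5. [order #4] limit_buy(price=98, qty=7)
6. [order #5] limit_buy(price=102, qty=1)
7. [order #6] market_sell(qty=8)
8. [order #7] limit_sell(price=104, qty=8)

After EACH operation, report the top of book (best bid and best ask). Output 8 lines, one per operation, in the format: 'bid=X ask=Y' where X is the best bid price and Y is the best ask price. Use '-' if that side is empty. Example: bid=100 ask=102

After op 1 [order #1] limit_sell(price=105, qty=6): fills=none; bids=[-] asks=[#1:6@105]
After op 2 [order #2] limit_buy(price=102, qty=3): fills=none; bids=[#2:3@102] asks=[#1:6@105]
After op 3 cancel(order #2): fills=none; bids=[-] asks=[#1:6@105]
After op 4 [order #3] limit_sell(price=99, qty=2): fills=none; bids=[-] asks=[#3:2@99 #1:6@105]
After op 5 [order #4] limit_buy(price=98, qty=7): fills=none; bids=[#4:7@98] asks=[#3:2@99 #1:6@105]
After op 6 [order #5] limit_buy(price=102, qty=1): fills=#5x#3:1@99; bids=[#4:7@98] asks=[#3:1@99 #1:6@105]
After op 7 [order #6] market_sell(qty=8): fills=#4x#6:7@98; bids=[-] asks=[#3:1@99 #1:6@105]
After op 8 [order #7] limit_sell(price=104, qty=8): fills=none; bids=[-] asks=[#3:1@99 #7:8@104 #1:6@105]

Answer: bid=- ask=105
bid=102 ask=105
bid=- ask=105
bid=- ask=99
bid=98 ask=99
bid=98 ask=99
bid=- ask=99
bid=- ask=99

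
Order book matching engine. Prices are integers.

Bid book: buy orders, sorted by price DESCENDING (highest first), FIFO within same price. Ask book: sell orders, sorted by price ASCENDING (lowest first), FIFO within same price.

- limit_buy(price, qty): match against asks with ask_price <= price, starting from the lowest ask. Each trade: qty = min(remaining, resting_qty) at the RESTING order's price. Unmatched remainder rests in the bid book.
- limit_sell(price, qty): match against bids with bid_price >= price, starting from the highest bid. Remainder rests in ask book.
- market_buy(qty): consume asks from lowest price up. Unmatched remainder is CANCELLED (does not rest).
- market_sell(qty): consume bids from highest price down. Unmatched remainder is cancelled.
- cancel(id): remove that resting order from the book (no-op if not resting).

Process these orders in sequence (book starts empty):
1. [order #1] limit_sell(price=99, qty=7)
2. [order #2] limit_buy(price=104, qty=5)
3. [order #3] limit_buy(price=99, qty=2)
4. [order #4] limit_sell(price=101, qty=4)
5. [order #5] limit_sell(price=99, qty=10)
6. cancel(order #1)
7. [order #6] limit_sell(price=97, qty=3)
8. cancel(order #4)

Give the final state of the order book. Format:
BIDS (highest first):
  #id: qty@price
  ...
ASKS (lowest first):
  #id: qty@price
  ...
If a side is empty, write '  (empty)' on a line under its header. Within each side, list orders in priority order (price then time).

Answer: BIDS (highest first):
  (empty)
ASKS (lowest first):
  #6: 3@97
  #5: 10@99

Derivation:
After op 1 [order #1] limit_sell(price=99, qty=7): fills=none; bids=[-] asks=[#1:7@99]
After op 2 [order #2] limit_buy(price=104, qty=5): fills=#2x#1:5@99; bids=[-] asks=[#1:2@99]
After op 3 [order #3] limit_buy(price=99, qty=2): fills=#3x#1:2@99; bids=[-] asks=[-]
After op 4 [order #4] limit_sell(price=101, qty=4): fills=none; bids=[-] asks=[#4:4@101]
After op 5 [order #5] limit_sell(price=99, qty=10): fills=none; bids=[-] asks=[#5:10@99 #4:4@101]
After op 6 cancel(order #1): fills=none; bids=[-] asks=[#5:10@99 #4:4@101]
After op 7 [order #6] limit_sell(price=97, qty=3): fills=none; bids=[-] asks=[#6:3@97 #5:10@99 #4:4@101]
After op 8 cancel(order #4): fills=none; bids=[-] asks=[#6:3@97 #5:10@99]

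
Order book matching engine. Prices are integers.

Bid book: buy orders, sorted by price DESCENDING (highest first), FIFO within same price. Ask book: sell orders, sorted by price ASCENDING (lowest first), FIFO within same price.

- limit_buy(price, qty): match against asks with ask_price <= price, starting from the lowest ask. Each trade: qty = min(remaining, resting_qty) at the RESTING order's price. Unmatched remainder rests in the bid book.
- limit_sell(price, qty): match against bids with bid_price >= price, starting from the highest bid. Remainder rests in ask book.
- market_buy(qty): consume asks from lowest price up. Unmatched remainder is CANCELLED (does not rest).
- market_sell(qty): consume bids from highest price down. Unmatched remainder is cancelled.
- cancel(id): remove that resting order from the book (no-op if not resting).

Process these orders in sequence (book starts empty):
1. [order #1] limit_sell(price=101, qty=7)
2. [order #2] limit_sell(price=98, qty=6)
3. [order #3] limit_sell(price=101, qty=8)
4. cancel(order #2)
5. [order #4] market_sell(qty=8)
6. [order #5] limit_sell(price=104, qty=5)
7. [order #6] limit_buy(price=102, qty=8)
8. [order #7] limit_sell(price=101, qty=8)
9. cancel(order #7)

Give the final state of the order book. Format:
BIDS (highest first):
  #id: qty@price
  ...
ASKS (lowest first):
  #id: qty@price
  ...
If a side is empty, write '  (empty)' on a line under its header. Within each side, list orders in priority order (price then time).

After op 1 [order #1] limit_sell(price=101, qty=7): fills=none; bids=[-] asks=[#1:7@101]
After op 2 [order #2] limit_sell(price=98, qty=6): fills=none; bids=[-] asks=[#2:6@98 #1:7@101]
After op 3 [order #3] limit_sell(price=101, qty=8): fills=none; bids=[-] asks=[#2:6@98 #1:7@101 #3:8@101]
After op 4 cancel(order #2): fills=none; bids=[-] asks=[#1:7@101 #3:8@101]
After op 5 [order #4] market_sell(qty=8): fills=none; bids=[-] asks=[#1:7@101 #3:8@101]
After op 6 [order #5] limit_sell(price=104, qty=5): fills=none; bids=[-] asks=[#1:7@101 #3:8@101 #5:5@104]
After op 7 [order #6] limit_buy(price=102, qty=8): fills=#6x#1:7@101 #6x#3:1@101; bids=[-] asks=[#3:7@101 #5:5@104]
After op 8 [order #7] limit_sell(price=101, qty=8): fills=none; bids=[-] asks=[#3:7@101 #7:8@101 #5:5@104]
After op 9 cancel(order #7): fills=none; bids=[-] asks=[#3:7@101 #5:5@104]

Answer: BIDS (highest first):
  (empty)
ASKS (lowest first):
  #3: 7@101
  #5: 5@104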